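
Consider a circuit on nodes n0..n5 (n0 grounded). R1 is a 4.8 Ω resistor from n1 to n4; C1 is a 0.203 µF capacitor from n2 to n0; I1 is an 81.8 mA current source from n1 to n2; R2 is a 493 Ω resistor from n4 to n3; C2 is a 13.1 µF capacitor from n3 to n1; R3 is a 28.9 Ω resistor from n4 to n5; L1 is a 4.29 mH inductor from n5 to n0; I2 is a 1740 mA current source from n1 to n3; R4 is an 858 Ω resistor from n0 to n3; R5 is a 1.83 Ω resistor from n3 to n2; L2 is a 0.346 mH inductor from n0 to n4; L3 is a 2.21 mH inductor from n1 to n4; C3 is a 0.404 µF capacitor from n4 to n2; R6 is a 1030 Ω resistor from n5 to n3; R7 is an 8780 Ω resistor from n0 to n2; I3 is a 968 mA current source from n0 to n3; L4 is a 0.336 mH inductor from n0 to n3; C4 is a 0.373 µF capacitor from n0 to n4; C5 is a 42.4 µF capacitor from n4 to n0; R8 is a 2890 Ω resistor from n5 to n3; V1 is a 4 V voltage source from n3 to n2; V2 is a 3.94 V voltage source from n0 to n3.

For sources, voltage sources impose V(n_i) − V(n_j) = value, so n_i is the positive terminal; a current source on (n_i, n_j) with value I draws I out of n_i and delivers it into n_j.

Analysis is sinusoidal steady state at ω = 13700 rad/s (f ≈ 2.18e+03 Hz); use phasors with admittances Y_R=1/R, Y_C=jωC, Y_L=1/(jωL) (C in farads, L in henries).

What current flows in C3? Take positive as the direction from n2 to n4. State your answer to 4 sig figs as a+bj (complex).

0.01813-0.04645j A

Element admittances at ω=13700 rad/s:
  Y(R1) = 0.2083+0.000j S between n1,n4
  Y(C1) = 0.000+0.002781j S between n2,n0
  I1: injects 0.0818 A into n2 (from n1)
  Y(R2) = 0.002028+0.000j S between n4,n3
  Y(C2) = 0.000+0.1795j S between n3,n1
  Y(R3) = 0.03460+0.000j S between n4,n5
  Y(L1) = 0.000-0.01701j S between n5,n0
  I2: injects 1.74 A into n3 (from n1)
  Y(R4) = 0.001166+0.000j S between n0,n3
  Y(R5) = 0.5464+0.000j S between n3,n2
  Y(L2) = 0.000-0.2110j S between n0,n4
  Y(L3) = 0.000-0.03303j S between n1,n4
  Y(C3) = 0.000+0.005535j S between n4,n2
  Y(R6) = 0.0009709+0.000j S between n5,n3
  Y(R7) = 0.0001139+0.000j S between n0,n2
  I3: injects 0.968 A into n3 (from n0)
  Y(L4) = 0.000-0.2172j S between n0,n3
  Y(C4) = 0.000+0.005110j S between n0,n4
  Y(C5) = 0.000+0.5809j S between n4,n0
  Y(R8) = 0.0003460+0.000j S between n5,n3
  V1: constraint V(n3)−V(n2) = 4
  V2: constraint V(n0)−V(n3) = 3.94
Assemble and solve the 7×7 MNA system:
  V(n1)=-5.292+3.530j  V(n2)=-7.940+0.000j  V(n3)=-3.940+0.000j  V(n4)=0.4515+3.276j  V(n5)=-0.9838+2.690j
  i(V1)=-2.250-0.06853j  i(V2)=-2.156+1.020j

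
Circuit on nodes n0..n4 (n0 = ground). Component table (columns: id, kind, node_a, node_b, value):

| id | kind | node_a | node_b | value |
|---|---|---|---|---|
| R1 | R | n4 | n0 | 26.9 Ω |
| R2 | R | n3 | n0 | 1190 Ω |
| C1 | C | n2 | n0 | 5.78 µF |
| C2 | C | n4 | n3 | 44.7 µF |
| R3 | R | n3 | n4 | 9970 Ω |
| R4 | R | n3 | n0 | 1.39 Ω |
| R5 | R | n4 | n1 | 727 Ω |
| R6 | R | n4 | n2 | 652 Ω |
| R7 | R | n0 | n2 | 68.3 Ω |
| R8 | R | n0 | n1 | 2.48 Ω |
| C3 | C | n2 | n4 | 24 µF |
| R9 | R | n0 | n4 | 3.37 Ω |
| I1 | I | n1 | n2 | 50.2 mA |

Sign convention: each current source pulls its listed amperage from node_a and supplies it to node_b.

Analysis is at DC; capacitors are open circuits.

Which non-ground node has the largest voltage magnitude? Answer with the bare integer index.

MNA unknowns: 4 node voltages V₁..V_4
R1: Y=0.03717 on G[4,0]
R2: Y=0.0008403 on G[3,0]
C1: Y=0.000 on G[2,0]
C2: Y=0.000 on G[4,3]
R3: Y=0.0001003 on G[3,4]
R4: Y=0.7194 on G[3,0]
R5: Y=0.001376 on G[4,1]
R6: Y=0.001534 on G[4,2]
R7: Y=0.01464 on G[0,2]
R8: Y=0.4032 on G[0,1]
C3: Y=0.000 on G[2,4]
R9: Y=0.2967 on G[0,4]
I1: z[1]−=0.0502, z[2]+=0.0502
solve → V1=-0.1240, V2=3.105, V3=1.897e-06, V4=0.01363

2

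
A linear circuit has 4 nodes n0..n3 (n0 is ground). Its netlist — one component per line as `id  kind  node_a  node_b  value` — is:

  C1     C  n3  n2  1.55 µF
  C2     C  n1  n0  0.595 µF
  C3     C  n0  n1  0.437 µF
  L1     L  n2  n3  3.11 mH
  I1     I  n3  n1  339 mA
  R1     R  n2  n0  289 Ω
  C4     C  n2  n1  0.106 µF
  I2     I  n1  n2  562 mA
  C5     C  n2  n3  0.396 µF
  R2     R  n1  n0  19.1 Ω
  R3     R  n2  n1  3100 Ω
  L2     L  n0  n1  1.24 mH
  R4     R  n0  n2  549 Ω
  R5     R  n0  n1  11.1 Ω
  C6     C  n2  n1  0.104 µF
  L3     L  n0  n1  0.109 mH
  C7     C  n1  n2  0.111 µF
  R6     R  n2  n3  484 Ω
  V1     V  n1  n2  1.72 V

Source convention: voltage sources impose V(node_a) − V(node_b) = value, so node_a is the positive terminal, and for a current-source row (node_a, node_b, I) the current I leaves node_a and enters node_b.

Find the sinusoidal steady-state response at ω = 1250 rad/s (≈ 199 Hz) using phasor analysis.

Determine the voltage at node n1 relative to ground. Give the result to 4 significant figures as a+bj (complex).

2.105e-05+0.001138j V

Element admittances at ω=1250 rad/s:
  Y(C1) = 0.000+0.001937j S between n3,n2
  Y(C2) = 0.000+0.0007438j S between n1,n0
  Y(C3) = 0.000+0.0005462j S between n0,n1
  Y(L1) = 0.000-0.2572j S between n2,n3
  I1: injects 0.339 A into n1 (from n3)
  Y(R1) = 0.003460+0.000j S between n2,n0
  Y(C4) = 0.000+0.0001325j S between n2,n1
  I2: injects 0.562 A into n2 (from n1)
  Y(C5) = 0.000+0.0004950j S between n2,n3
  Y(R2) = 0.05236+0.000j S between n1,n0
  Y(R3) = 0.0003226+0.000j S between n2,n1
  Y(L2) = 0.000-0.6452j S between n0,n1
  Y(R4) = 0.001821+0.000j S between n0,n2
  Y(R5) = 0.09009+0.000j S between n0,n1
  Y(C6) = 0.000+0.0001300j S between n2,n1
  Y(L3) = 0.000-7.339j S between n0,n1
  Y(C7) = 0.000+0.0001388j S between n1,n2
  Y(R6) = 0.002066+0.000j S between n2,n3
  V1: constraint V(n1)−V(n2) = 1.72
Assemble and solve the 4×4 MNA system:
  V(n1)=2.105e-05+0.001138j  V(n2)=-1.720+0.001138j  V(n3)=-1.731-1.329j
  i(V1)=-0.2326-0.0006841j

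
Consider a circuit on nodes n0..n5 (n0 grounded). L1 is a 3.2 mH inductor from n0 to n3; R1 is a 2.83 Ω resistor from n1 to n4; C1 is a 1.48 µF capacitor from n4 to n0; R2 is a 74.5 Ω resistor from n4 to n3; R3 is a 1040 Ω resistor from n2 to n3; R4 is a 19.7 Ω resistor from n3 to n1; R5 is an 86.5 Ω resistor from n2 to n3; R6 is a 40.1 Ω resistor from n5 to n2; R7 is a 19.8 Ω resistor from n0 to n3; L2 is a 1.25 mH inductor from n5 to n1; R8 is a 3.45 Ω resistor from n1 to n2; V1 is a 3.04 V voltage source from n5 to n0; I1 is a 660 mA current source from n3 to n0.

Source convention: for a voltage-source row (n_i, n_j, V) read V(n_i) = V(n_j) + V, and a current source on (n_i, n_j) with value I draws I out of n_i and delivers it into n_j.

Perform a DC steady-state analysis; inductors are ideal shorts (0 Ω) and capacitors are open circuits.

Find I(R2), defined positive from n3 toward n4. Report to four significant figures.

Apply KCL at each of the 5 non-ground nodes and solve the resulting linear system.
Node n1: branches {R1, R4, L2, R8} → V_1 = 3.040
Node n2: branches {R3, R5, R6, R8} → V_2 = 2.924
Node n3: branches {L1, R2, R3, R4, R5, R7, I1} → V_3 = 0.000
Node n4: branches {R1, C1, R2} → V_4 = 2.929
Node n5: branches {R6, L2, V1} → V_5 = 3.040
Source currents: i(L1)=0.4298, i(L2)=0.2273, i(V1)=-0.2302

-0.03931 A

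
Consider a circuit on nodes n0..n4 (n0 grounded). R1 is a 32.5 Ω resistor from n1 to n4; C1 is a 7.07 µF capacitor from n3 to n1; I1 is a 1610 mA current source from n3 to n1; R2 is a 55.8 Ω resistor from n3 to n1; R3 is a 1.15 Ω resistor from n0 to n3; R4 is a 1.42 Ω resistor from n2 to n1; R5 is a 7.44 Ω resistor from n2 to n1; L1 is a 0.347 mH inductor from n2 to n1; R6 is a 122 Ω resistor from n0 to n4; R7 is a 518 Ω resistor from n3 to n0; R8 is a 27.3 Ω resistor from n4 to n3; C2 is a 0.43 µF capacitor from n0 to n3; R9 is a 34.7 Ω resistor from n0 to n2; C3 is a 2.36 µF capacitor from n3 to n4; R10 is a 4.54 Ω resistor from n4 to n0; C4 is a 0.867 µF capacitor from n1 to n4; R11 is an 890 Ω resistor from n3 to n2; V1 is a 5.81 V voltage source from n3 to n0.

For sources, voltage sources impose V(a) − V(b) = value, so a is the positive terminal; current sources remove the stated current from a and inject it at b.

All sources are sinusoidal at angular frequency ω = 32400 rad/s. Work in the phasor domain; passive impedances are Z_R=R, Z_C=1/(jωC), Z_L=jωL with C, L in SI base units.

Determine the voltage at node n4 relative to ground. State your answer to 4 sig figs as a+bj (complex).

2.209+0.8872j V

Apply KCL at each of the 4 non-ground nodes and solve the resulting linear system.
Node n1: branches {R1, C1, I1, R2, R4, R5, L1, C4} → V_1 = 6.962-4.758j
Node n2: branches {R4, R5, L1, R9, R11} → V_2 = 6.715-4.620j
Node n3: branches {C1, I1, R2, R3, R7, R8, C2, C3, R11, V1} → V_3 = 5.810+0.000j
Node n4: branches {R1, R6, R8, C3, R10, C4} → V_4 = 2.209+0.8872j
Source currents: i(V1)=-5.761-0.1505j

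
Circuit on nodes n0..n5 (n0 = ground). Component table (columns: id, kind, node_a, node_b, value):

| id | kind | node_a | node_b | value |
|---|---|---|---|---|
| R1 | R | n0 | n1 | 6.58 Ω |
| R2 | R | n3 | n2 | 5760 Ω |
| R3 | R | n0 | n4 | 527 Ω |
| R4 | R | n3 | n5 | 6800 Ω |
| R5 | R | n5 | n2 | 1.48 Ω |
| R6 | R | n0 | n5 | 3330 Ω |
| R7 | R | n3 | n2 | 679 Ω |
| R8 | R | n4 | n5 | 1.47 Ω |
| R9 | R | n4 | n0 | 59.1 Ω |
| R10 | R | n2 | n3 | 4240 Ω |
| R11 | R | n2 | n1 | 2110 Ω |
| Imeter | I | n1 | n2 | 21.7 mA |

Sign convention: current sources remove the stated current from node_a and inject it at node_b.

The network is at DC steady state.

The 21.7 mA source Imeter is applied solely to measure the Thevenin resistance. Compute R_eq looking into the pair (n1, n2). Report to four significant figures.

R_eq = 60.03 Ω

Apply KCL at each of the 5 non-ground nodes and solve the resulting linear system.
Node n1: branches {R1, R11, Imeter} → V_1 = -0.1387
Node n2: branches {R2, R5, R7, R10, R11, Imeter} → V_2 = 1.164
Node n3: branches {R2, R4, R7, R10} → V_3 = 1.162
Node n4: branches {R3, R8, R9} → V_4 = 1.102
Node n5: branches {R4, R5, R6, R8} → V_5 = 1.133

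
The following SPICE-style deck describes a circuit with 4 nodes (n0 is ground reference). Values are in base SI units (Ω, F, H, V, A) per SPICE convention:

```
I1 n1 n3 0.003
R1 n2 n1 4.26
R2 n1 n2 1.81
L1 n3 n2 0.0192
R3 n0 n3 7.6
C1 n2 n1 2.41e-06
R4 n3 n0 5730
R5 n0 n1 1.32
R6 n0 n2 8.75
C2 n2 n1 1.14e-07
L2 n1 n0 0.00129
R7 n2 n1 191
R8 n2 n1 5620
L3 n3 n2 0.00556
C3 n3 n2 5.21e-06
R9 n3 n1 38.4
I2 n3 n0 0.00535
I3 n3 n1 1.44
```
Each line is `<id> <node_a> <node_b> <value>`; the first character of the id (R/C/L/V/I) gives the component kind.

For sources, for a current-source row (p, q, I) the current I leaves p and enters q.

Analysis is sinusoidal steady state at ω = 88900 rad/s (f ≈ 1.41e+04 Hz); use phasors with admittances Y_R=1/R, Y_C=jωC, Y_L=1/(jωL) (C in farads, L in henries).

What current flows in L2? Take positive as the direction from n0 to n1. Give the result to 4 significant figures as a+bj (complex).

0.002828+0.003729j A

MNA unknowns: 3 node voltages V₁..V_3
I1: z[1]−=0.003, z[3]+=0.003
R1: Y=0.2347+0.000j on G[2,1]
R2: Y=0.5525+0.000j on G[1,2]
L1: Y=0.000-0.0005859j on G[3,2]
R3: Y=0.1316+0.000j on G[0,3]
C1: Y=0.000+0.2142j on G[2,1]
R4: Y=0.0001745+0.000j on G[3,0]
R5: Y=0.7576+0.000j on G[0,1]
R6: Y=0.1143+0.000j on G[0,2]
C2: Y=0.000+0.01013j on G[2,1]
L2: Y=0.000-0.008720j on G[1,0]
R7: Y=0.005236+0.000j on G[2,1]
R8: Y=0.0001779+0.000j on G[2,1]
L3: Y=0.000-0.002023j on G[3,2]
C3: Y=0.000+0.4632j on G[3,2]
R9: Y=0.02604+0.000j on G[3,1]
I2: z[3]−=0.00535, z[0]+=0.00535
I3: z[3]−=1.44, z[1]+=1.44
solve → V1=0.4277-0.3243j, V2=-0.9155-0.3413j, V3=-1.684+2.189j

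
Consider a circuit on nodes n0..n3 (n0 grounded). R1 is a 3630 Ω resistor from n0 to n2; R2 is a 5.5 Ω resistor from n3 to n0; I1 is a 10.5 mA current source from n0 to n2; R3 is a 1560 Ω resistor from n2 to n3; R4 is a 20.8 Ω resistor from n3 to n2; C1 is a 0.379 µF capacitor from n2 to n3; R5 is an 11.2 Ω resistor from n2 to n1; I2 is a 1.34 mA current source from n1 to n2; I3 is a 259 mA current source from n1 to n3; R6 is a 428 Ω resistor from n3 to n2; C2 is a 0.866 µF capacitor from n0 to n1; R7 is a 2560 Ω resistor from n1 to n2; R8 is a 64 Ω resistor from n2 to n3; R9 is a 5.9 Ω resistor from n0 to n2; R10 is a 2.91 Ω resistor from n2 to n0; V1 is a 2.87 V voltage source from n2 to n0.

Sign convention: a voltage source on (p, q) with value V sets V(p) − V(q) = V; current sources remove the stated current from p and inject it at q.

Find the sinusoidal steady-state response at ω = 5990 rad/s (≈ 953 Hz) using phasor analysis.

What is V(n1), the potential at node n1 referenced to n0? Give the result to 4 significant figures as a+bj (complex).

-0.03300+0.001909j V

MNA unknowns: 3 node voltages V₁..V_3 plus 1 source current (V1)
R1: Y=0.0002755+0.000j on G[0,2]
R2: Y=0.1818+0.000j on G[3,0]
I1: z[0]−=0.0105, z[2]+=0.0105
R3: Y=0.0006410+0.000j on G[2,3]
R4: Y=0.04808+0.000j on G[3,2]
C1: Y=0.000+0.002270j on G[2,3]
R5: Y=0.08929+0.000j on G[2,1]
I2: z[1]−=0.00134, z[2]+=0.00134
I3: z[1]−=0.259, z[3]+=0.259
R6: Y=0.002336+0.000j on G[3,2]
C2: Y=0.000+0.005187j on G[0,1]
R7: Y=0.0003906+0.000j on G[1,2]
R8: Y=0.01562+0.000j on G[2,3]
R9: Y=0.1695+0.000j on G[0,2]
R10: Y=0.3436+0.000j on G[2,0]
V1: row V2−V0=2.87, i_V1 at 2,0
solve → V1=-0.03300+0.001909j, V2=2.870+0.000j, V3=1.812+0.009661j
aux → i_V1=-1.793-0.001585j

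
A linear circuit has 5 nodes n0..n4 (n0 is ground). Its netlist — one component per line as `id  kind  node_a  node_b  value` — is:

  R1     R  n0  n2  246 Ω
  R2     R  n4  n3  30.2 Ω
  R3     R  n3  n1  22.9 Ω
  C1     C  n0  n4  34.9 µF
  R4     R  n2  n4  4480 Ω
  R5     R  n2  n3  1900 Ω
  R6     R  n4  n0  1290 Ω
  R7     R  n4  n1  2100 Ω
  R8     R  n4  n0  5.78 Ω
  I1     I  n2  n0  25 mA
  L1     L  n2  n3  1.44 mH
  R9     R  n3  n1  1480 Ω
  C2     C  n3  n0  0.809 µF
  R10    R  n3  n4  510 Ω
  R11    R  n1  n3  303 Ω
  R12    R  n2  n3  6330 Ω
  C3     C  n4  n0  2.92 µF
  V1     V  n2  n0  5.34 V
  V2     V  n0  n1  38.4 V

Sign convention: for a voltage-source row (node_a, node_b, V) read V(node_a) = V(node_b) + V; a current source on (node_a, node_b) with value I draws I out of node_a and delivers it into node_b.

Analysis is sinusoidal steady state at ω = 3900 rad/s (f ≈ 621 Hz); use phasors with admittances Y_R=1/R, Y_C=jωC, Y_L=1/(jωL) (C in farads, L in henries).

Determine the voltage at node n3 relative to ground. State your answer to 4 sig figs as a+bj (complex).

0.5059-10.85j V

Element admittances at ω=3900 rad/s:
  Y(R1) = 0.004065+0.000j S between n0,n2
  Y(R2) = 0.03311+0.000j S between n4,n3
  Y(R3) = 0.04367+0.000j S between n3,n1
  Y(C1) = 0.000+0.1361j S between n0,n4
  Y(R4) = 0.0002232+0.000j S between n2,n4
  Y(R5) = 0.0005263+0.000j S between n2,n3
  Y(R6) = 0.0007752+0.000j S between n4,n0
  Y(R7) = 0.0004762+0.000j S between n4,n1
  Y(R8) = 0.1730+0.000j S between n4,n0
  I1: injects 0.025 A into n0 (from n2)
  Y(L1) = 0.000-0.1781j S between n2,n3
  Y(R9) = 0.0006757+0.000j S between n3,n1
  Y(C2) = 0.000+0.003155j S between n3,n0
  Y(R10) = 0.001961+0.000j S between n3,n4
  Y(R11) = 0.003300+0.000j S between n1,n3
  Y(R12) = 0.0001580+0.000j S between n2,n3
  Y(C3) = 0.000+0.01139j S between n4,n0
  V1: constraint V(n2)−V(n0) = 5.34
  V2: constraint V(n0)−V(n1) = 38.4
Assemble and solve the 6×6 MNA system:
  V(n1)=-38.40+0.000j  V(n2)=5.340+0.000j  V(n3)=0.5059-10.85j  V(n4)=-0.8528-1.216j
  i(V1)=-1.984+0.8531j  i(V2)=-1.872+0.5176j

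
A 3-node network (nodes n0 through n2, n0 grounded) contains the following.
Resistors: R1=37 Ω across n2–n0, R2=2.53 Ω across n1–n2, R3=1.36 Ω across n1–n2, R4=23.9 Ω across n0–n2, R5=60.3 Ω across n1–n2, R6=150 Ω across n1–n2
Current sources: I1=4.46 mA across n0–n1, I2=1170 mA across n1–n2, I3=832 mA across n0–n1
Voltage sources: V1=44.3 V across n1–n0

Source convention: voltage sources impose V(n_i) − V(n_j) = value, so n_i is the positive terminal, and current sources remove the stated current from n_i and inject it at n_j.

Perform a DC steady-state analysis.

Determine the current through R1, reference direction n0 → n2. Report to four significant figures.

Element admittances at DC:
  Y(R1) = 0.02703 S between n2,n0
  Y(R2) = 0.3953 S between n1,n2
  Y(R3) = 0.7353 S between n1,n2
  Y(R4) = 0.04184 S between n0,n2
  I1: injects 0.00446 A into n1 (from n0)
  I2: injects 1.17 A into n2 (from n1)
  Y(R5) = 0.01658 S between n1,n2
  I3: injects 0.832 A into n1 (from n0)
  Y(R6) = 0.006667 S between n1,n2
  V1: constraint V(n1)−V(n0) = 44.3
Assemble and solve the 3×3 MNA system:
  V(n1)=44.30  V(n2)=42.76
  i(V1)=-2.108

-1.156 A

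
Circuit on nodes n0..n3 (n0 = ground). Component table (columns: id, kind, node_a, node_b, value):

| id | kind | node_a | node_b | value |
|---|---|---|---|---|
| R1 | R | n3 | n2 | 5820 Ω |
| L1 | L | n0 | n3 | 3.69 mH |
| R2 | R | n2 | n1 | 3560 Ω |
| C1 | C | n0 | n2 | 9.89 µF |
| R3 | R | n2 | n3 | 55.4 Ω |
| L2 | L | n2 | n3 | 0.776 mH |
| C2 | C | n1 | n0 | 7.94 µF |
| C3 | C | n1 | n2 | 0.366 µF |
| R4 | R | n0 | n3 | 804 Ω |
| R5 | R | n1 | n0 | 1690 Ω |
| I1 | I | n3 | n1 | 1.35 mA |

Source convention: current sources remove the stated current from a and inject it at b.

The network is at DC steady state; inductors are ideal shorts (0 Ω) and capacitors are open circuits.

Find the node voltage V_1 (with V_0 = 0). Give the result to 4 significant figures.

Apply KCL at each of the 3 non-ground nodes and solve the resulting linear system.
Node n1: branches {R2, C2, C3, R5, I1} → V_1 = 1.547
Node n2: branches {R1, R2, C1, R3, L2, C3} → V_2 = 0.000
Node n3: branches {R1, L1, R3, L2, R4, I1} → V_3 = 0.000
Source currents: i(L1)=0.0009154, i(L2)=0.0004346

1.547 V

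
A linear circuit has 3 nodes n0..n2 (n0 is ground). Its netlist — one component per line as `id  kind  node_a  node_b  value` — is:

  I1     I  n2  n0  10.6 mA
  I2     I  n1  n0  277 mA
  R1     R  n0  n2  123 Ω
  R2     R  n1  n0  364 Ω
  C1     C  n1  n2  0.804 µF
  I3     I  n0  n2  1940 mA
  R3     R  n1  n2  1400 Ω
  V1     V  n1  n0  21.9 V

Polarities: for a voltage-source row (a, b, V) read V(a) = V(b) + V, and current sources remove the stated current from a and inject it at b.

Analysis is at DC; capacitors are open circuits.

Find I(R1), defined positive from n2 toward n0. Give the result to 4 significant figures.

Element admittances at DC:
  I1: injects 0.0106 A into n0 (from n2)
  I2: injects 0.277 A into n0 (from n1)
  Y(R1) = 0.008130 S between n0,n2
  Y(R2) = 0.002747 S between n1,n0
  Y(C1) = 0.000 S between n1,n2
  I3: injects 1.94 A into n2 (from n0)
  Y(R3) = 0.0007143 S between n1,n2
  V1: constraint V(n1)−V(n0) = 21.9
Assemble and solve the 3×3 MNA system:
  V(n1)=21.90  V(n2)=219.9
  i(V1)=-0.1957

1.788 A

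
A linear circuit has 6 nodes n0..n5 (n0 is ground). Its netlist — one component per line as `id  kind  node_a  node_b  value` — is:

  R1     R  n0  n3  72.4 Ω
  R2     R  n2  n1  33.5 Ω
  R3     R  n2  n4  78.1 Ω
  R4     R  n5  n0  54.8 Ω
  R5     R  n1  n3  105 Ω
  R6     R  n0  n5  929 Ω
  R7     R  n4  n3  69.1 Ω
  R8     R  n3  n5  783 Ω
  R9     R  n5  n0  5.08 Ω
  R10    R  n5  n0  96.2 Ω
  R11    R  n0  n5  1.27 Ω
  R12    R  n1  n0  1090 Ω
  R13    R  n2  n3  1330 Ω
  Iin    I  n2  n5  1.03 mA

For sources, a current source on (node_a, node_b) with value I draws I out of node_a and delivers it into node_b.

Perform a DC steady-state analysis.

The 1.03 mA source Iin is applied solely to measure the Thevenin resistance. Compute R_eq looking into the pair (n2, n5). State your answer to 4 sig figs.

MNA unknowns: 5 node voltages V₁..V_5
R1: Y=0.01381 on G[0,3]
R2: Y=0.02985 on G[2,1]
R3: Y=0.01280 on G[2,4]
R4: Y=0.01825 on G[5,0]
R5: Y=0.009524 on G[1,3]
R6: Y=0.001076 on G[0,5]
R7: Y=0.01447 on G[4,3]
R8: Y=0.001277 on G[3,5]
R9: Y=0.1969 on G[5,0]
R10: Y=0.01040 on G[5,0]
R11: Y=0.7874 on G[0,5]
R12: Y=0.0009174 on G[1,0]
R13: Y=0.0007519 on G[2,3]
Iin: z[2]−=0.00103, z[5]+=0.00103
solve → V1=-0.1081, V2=-0.1263, V3=-0.06161, V4=-0.09196, V5=0.0009370

R_eq = 123.5 Ω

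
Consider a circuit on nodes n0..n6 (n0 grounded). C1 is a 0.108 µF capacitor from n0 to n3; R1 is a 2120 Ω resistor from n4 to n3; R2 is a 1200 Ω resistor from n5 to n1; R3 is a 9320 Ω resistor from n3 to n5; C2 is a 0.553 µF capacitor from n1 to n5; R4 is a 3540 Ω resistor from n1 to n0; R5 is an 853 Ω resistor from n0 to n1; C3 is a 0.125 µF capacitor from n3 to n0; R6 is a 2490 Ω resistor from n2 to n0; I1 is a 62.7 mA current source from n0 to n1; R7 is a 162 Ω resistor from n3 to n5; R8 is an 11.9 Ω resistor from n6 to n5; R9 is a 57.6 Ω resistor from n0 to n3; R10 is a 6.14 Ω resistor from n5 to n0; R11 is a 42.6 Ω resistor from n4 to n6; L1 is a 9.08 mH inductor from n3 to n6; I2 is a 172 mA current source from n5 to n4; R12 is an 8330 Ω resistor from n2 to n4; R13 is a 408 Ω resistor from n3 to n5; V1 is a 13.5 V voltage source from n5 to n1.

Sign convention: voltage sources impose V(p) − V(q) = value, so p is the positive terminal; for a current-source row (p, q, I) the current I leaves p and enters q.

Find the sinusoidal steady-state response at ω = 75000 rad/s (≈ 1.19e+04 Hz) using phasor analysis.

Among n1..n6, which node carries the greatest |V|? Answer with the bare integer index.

MNA unknowns: 6 node voltages V₁..V_6 plus 1 source current (V1)
C1: Y=0.000+0.008100j on G[0,3]
R1: Y=0.0004717+0.000j on G[4,3]
R2: Y=0.0008333+0.000j on G[5,1]
R3: Y=0.0001073+0.000j on G[3,5]
C2: Y=0.000+0.04148j on G[1,5]
R4: Y=0.0002825+0.000j on G[1,0]
R5: Y=0.001172+0.000j on G[0,1]
C3: Y=0.000+0.009375j on G[3,0]
R6: Y=0.0004016+0.000j on G[2,0]
I1: z[0]−=0.0627, z[1]+=0.0627
R7: Y=0.006173+0.000j on G[3,5]
R8: Y=0.08403+0.000j on G[6,5]
R9: Y=0.01736+0.000j on G[0,3]
R10: Y=0.1629+0.000j on G[5,0]
R11: Y=0.02347+0.000j on G[4,6]
L1: Y=0.000-0.001468j on G[3,6]
I2: z[5]−=0.172, z[4]+=0.172
R12: Y=0.0001200+0.000j on G[2,4]
R13: Y=0.002451+0.000j on G[3,5]
V1: row V5−V1=13.5, i_V1 at 5,1
solve → V1=-13.05+0.006339j, V2=2.194+0.008842j, V3=0.1767-0.2381j, V4=9.532+0.03842j, V5=0.4517+0.006339j, V6=2.431+0.04413j
aux → i_V1=-0.09293-0.5599j

1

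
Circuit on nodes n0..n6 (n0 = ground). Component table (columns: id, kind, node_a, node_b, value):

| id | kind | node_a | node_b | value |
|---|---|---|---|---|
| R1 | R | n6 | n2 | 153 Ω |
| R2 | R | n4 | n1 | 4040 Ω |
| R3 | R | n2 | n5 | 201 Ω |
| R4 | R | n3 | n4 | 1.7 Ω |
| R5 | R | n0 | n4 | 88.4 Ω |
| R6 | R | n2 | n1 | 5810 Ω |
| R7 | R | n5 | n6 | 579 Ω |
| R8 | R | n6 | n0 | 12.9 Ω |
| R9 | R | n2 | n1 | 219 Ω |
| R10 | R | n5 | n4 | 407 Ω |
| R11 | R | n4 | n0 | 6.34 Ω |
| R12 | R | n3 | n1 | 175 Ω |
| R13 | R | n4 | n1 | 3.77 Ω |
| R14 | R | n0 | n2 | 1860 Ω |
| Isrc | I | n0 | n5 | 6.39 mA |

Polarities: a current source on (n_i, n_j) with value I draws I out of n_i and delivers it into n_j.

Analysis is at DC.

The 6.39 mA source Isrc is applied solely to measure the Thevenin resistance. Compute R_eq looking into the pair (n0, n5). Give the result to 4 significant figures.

Apply KCL at each of the 6 non-ground nodes and solve the resulting linear system.
Node n1: branches {R2, R6, R9, R12, R13} → V_1 = 0.02373
Node n2: branches {R1, R3, R6, R9, R14} → V_2 = 0.2766
Node n3: branches {R4, R12} → V_3 = 0.01936
Node n4: branches {R2, R4, R5, R10, R11, R13} → V_4 = 0.01931
Node n5: branches {R3, R7, R10, Isrc} → V_5 = 0.8603
Node n6: branches {R1, R7, R8} → V_6 = 0.03840

R_eq = 134.6 Ω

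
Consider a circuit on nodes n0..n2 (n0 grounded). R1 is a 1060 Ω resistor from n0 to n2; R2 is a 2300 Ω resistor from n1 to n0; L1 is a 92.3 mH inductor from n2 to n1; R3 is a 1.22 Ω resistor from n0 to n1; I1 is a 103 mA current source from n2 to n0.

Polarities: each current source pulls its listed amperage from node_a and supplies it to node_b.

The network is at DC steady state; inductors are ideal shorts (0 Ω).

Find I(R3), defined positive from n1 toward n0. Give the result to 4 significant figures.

Apply KCL at each of the 2 non-ground nodes and solve the resulting linear system.
Node n1: branches {R2, L1, R3} → V_1 = -0.1254
Node n2: branches {R1, L1, I1} → V_2 = -0.1254
Source currents: i(L1)=-0.1029

-0.1028 A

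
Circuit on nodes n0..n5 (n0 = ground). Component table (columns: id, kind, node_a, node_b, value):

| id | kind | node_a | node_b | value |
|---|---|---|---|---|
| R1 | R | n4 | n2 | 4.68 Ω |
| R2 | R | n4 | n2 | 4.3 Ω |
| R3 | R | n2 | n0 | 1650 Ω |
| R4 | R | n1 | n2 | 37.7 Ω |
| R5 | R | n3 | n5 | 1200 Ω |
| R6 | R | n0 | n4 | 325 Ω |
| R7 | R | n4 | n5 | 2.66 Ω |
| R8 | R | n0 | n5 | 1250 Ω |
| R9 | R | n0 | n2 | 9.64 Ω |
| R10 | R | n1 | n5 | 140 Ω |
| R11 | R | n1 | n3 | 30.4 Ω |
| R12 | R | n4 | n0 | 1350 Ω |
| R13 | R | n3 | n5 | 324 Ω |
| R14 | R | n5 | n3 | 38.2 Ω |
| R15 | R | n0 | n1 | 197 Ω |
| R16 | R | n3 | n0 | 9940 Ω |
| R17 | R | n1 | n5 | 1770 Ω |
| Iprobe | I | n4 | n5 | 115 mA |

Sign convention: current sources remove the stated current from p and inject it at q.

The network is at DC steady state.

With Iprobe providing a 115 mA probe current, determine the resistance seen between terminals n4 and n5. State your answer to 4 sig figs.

MNA unknowns: 5 node voltages V₁..V_5
R1: Y=0.2137 on G[4,2]
R2: Y=0.2326 on G[4,2]
R3: Y=0.0006061 on G[2,0]
R4: Y=0.02653 on G[1,2]
R5: Y=0.0008333 on G[3,5]
R6: Y=0.003077 on G[0,4]
R7: Y=0.3759 on G[4,5]
R8: Y=0.0008000 on G[0,5]
R9: Y=0.1037 on G[0,2]
R10: Y=0.007143 on G[1,5]
R11: Y=0.03289 on G[1,3]
R12: Y=0.0007407 on G[4,0]
R13: Y=0.003086 on G[3,5]
R14: Y=0.02618 on G[5,3]
R15: Y=0.005076 on G[0,1]
R16: Y=0.0001006 on G[3,0]
R17: Y=0.0005650 on G[1,5]
Iprobe: z[4]−=0.115, z[5]+=0.115
solve → V1=0.1150, V2=-0.007320, V3=0.1929, V4=-0.01630, V5=0.2788

R_eq = 2.566 Ω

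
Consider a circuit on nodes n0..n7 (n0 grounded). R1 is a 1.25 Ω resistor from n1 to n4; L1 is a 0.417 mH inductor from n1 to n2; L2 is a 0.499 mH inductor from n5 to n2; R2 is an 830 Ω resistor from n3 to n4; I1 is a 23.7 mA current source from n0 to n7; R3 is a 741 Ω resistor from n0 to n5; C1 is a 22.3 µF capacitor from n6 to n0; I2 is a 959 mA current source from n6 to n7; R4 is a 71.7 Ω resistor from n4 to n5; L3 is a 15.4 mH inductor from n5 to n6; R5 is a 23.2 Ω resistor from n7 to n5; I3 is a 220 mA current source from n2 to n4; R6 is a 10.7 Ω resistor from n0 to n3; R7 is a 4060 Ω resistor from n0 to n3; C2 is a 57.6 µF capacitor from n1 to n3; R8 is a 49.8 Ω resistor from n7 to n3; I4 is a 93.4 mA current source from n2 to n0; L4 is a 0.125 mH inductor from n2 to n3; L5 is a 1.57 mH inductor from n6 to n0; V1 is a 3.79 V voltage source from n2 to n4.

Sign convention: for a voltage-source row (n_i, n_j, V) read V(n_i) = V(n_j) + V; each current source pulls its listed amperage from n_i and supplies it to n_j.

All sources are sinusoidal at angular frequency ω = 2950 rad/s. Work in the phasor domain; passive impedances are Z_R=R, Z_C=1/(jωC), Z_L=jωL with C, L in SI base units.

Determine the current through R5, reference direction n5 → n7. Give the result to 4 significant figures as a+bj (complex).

Element admittances at ω=2950 rad/s:
  Y(R1) = 0.8000+0.000j S between n1,n4
  Y(L1) = 0.000-0.8129j S between n1,n2
  Y(L2) = 0.000-0.6793j S between n5,n2
  Y(R2) = 0.001205+0.000j S between n3,n4
  I1: injects 0.0237 A into n7 (from n0)
  Y(R3) = 0.001350+0.000j S between n0,n5
  Y(C1) = 0.000+0.06578j S between n6,n0
  I2: injects 0.959 A into n7 (from n6)
  Y(R4) = 0.01395+0.000j S between n4,n5
  Y(L3) = 0.000-0.02201j S between n5,n6
  Y(R5) = 0.04310+0.000j S between n7,n5
  I3: injects 0.22 A into n4 (from n2)
  Y(R6) = 0.09346+0.000j S between n0,n3
  Y(R7) = 0.0002463+0.000j S between n0,n3
  Y(C2) = 0.000+0.1699j S between n1,n3
  Y(R8) = 0.02008+0.000j S between n7,n3
  I4: injects 0.0934 A into n0 (from n2)
  Y(L4) = 0.000-2.712j S between n2,n3
  Y(L5) = 0.000-0.2159j S between n6,n0
  V1: constraint V(n2)−V(n4) = 3.79
Assemble and solve the 8×8 MNA system:
  V(n1)=5.111-0.3235j  V(n2)=7.430+1.496j  V(n3)=7.635+1.456j  V(n4)=3.640+1.496j  V(n5)=7.257+2.161j  V(n6)=0.9280-5.295j  V(n7)=22.93+1.937j
  i(V1)=-1.452+1.447j

-0.6756+0.009658j A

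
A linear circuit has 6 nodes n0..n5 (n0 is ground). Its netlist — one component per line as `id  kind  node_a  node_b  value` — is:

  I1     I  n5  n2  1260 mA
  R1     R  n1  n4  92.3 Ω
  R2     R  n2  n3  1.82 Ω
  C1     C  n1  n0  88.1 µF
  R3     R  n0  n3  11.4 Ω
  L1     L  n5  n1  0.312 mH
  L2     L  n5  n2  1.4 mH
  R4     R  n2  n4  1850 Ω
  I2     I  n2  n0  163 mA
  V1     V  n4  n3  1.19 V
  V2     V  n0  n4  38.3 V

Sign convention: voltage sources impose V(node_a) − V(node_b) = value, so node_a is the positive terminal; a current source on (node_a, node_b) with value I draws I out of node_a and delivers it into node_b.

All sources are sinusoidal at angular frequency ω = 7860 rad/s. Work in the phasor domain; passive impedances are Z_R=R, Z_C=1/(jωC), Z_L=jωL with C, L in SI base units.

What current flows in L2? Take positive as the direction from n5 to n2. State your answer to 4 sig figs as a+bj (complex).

0.4122-3.055j A

Element admittances at ω=7860 rad/s:
  I1: injects 1.26 A into n2 (from n5)
  Y(R1) = 0.01083+0.000j S between n1,n4
  Y(R2) = 0.5495+0.000j S between n2,n3
  Y(C1) = 0.000+0.6925j S between n1,n0
  Y(R3) = 0.08772+0.000j S between n0,n3
  Y(L1) = 0.000-0.4078j S between n5,n1
  Y(L2) = 0.000-0.09088j S between n5,n2
  Y(R4) = 0.0005405+0.000j S between n2,n4
  I2: injects 0.163 A into n0 (from n2)
  V1: constraint V(n4)−V(n3) = 1.19
  V2: constraint V(n0)−V(n4) = 38.3
Assemble and solve the 7×7 MNA system:
  V(n1)=4.363+3.082j  V(n2)=-36.74-5.555j  V(n3)=-39.49+0.000j  V(n4)=-38.30+0.000j  V(n5)=-3.128-1.018j
  i(V1)=-4.972+3.052j  i(V2)=-5.435+3.022j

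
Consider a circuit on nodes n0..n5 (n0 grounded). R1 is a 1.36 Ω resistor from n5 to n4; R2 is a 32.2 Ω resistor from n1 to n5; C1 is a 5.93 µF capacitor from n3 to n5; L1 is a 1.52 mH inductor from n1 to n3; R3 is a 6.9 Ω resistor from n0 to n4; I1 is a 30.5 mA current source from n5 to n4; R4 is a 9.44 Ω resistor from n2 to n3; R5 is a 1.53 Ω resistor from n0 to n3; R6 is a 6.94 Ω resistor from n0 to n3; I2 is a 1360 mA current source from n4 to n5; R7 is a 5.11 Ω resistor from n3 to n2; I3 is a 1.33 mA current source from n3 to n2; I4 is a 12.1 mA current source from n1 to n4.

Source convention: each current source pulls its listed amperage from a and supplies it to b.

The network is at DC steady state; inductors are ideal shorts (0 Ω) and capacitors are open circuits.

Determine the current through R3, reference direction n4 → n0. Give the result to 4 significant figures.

Element admittances at DC:
  Y(R1) = 0.7353 S between n5,n4
  Y(R2) = 0.03106 S between n1,n5
  Y(C1) = 0.000 S between n3,n5
  L1: short n1↔n3 (DC inductor)
  Y(R3) = 0.1449 S between n0,n4
  I1: injects 0.0305 A into n4 (from n5)
  Y(R4) = 0.1059 S between n2,n3
  Y(R5) = 0.6536 S between n0,n3
  Y(R6) = 0.1441 S between n0,n3
  I2: injects 1.36 A into n5 (from n4)
  Y(R7) = 0.1957 S between n3,n2
  I3: injects 0.00133 A into n2 (from n3)
  I4: injects 0.0121 A into n4 (from n1)
Assemble and solve the 6×6 MNA system:
  V(n1)=0.04214  V(n2)=0.04655  V(n3)=0.04214  V(n4)=-0.2319  V(n5)=1.514
  i(L1)=0.03361

-0.03361 A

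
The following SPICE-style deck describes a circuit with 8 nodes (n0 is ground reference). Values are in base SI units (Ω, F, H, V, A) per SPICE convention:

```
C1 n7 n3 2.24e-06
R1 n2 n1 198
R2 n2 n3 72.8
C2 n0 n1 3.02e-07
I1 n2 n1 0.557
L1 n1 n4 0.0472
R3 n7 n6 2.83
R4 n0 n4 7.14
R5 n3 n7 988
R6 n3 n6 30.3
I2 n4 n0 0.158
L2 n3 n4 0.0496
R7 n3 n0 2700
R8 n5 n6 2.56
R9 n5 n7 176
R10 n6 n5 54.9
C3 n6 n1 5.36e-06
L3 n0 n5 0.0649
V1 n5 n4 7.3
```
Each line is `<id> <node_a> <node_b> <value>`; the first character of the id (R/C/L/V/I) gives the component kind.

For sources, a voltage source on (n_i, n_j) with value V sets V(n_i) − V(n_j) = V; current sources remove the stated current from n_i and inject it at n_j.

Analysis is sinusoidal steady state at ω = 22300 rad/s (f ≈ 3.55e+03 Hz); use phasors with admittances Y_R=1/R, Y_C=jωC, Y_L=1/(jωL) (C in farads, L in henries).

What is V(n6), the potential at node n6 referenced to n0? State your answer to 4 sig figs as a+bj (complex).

5.953-0.3359j V

Element admittances at ω=22300 rad/s:
  Y(C1) = 0.000+0.04995j S between n7,n3
  Y(R1) = 0.005051+0.000j S between n2,n1
  Y(R2) = 0.01374+0.000j S between n2,n3
  Y(C2) = 0.000+0.006735j S between n0,n1
  I1: injects 0.557 A into n1 (from n2)
  Y(L1) = 0.000-0.0009501j S between n1,n4
  Y(R3) = 0.3534+0.000j S between n7,n6
  Y(R4) = 0.1401+0.000j S between n0,n4
  Y(R5) = 0.001012+0.000j S between n3,n7
  Y(R6) = 0.03300+0.000j S between n3,n6
  I2: injects 0.158 A into n0 (from n4)
  Y(L2) = 0.000-0.0009041j S between n3,n4
  Y(R7) = 0.0003704+0.000j S between n3,n0
  Y(R8) = 0.3906+0.000j S between n5,n6
  Y(R9) = 0.005682+0.000j S between n5,n7
  Y(R10) = 0.01821+0.000j S between n6,n5
  Y(C3) = 0.000+0.1195j S between n6,n1
  Y(L3) = 0.000-0.0006910j S between n0,n5
  V1: constraint V(n5)−V(n4) = 7.3
Assemble and solve the 8×8 MNA system:
  V(n1)=5.913-3.442j  V(n2)=-26.87+2.126j  V(n3)=1.628+4.173j  V(n4)=-1.297-0.2657j  V(n5)=6.003-0.2657j  V(n6)=5.953-0.3359j  V(n7)=5.249-0.8245j
  i(V1)=-0.02460-0.02772j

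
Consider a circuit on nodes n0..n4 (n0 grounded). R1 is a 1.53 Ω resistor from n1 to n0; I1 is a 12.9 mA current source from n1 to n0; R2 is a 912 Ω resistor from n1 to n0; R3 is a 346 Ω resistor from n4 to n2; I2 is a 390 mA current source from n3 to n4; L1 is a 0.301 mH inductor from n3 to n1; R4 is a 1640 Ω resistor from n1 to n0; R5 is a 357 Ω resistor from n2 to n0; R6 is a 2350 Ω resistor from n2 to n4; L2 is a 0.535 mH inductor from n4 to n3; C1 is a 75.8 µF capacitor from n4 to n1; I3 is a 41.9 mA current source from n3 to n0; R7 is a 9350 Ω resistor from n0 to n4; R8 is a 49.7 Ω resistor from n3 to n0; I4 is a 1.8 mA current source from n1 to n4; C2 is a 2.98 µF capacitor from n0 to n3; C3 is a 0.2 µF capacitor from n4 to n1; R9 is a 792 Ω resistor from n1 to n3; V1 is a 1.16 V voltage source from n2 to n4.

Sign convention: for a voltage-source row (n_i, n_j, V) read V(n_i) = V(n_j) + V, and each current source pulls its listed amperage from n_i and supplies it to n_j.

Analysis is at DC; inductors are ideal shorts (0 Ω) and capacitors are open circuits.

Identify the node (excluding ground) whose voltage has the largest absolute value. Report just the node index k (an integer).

Apply KCL at each of the 4 non-ground nodes and solve the resulting linear system.
Node n1: branches {R1, I1, R2, L1, R4, C1, I4, C3, R9} → V_1 = -0.08558
Node n2: branches {R3, R5, R6, V1} → V_2 = 1.074
Node n3: branches {I2, L1, L2, I3, R8, C2, R9} → V_3 = -0.08558
Node n4: branches {R3, I2, R6, L2, C1, R7, I4, C3, V1} → V_4 = -0.08558
Source currents: i(L1)=-0.04138, i(L2)=0.3888, i(V1)=-0.006856

2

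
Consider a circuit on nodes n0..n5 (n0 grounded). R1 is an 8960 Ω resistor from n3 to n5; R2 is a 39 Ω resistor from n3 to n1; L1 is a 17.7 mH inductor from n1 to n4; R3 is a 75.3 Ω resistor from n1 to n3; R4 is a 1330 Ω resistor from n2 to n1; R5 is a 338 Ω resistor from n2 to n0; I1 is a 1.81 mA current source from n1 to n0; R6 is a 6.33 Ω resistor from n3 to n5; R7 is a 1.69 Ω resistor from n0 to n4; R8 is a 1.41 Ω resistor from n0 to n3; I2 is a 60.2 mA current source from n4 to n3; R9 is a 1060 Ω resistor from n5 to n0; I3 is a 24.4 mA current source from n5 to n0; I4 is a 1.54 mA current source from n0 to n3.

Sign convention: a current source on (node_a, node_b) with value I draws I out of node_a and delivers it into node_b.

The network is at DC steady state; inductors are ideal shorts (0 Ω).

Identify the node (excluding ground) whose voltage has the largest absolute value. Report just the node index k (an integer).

5

MNA unknowns: 5 node voltages V₁..V_5 plus 1 source current (L1)
R1: Y=0.0001116 on G[3,5]
R2: Y=0.02564 on G[3,1]
L1: row V1−V4=0, i_L1 at 1,4
R3: Y=0.01328 on G[1,3]
R4: Y=0.0007519 on G[2,1]
R5: Y=0.002959 on G[2,0]
I1: z[1]−=0.00181, z[0]+=0.00181
R6: Y=0.1580 on G[3,5]
R7: Y=0.5917 on G[0,4]
R8: Y=0.7092 on G[0,3]
I2: z[4]−=0.0602, z[3]+=0.0602
R9: Y=0.0009434 on G[5,0]
I3: z[5]−=0.0244, z[0]+=0.0244
I4: z[0]−=0.00154, z[3]+=0.00154
solve → V1=-0.09546, V2=-0.01934, V3=0.04508, V4=-0.09546, V5=-0.1086
aux → i_L1=0.003717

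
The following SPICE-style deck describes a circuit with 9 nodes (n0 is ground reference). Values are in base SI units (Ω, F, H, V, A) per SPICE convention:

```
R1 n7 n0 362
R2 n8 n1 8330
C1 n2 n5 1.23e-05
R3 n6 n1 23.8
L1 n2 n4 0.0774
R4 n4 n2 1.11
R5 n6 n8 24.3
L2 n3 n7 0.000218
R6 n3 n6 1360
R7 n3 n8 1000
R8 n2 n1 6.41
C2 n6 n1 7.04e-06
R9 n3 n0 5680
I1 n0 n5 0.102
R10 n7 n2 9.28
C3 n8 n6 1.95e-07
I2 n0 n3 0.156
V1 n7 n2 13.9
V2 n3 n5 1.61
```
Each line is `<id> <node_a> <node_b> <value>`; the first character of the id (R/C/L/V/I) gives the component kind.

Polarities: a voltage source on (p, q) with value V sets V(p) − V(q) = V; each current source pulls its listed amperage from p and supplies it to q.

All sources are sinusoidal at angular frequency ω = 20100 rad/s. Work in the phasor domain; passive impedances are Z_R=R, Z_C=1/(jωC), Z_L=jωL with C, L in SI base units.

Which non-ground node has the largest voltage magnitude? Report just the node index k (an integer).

7

MNA unknowns: 8 node voltages V₁..V_8 plus 2 source currents (V1, V2)
R1: Y=0.002762+0.000j on G[7,0]
R2: Y=0.0001200+0.000j on G[8,1]
C1: Y=0.000+0.2472j on G[2,5]
R3: Y=0.04202+0.000j on G[6,1]
L1: Y=0.000-0.0006428j on G[2,4]
R4: Y=0.9009+0.000j on G[4,2]
R5: Y=0.04115+0.000j on G[6,8]
L2: Y=0.000-0.2282j on G[3,7]
R6: Y=0.0007353+0.000j on G[3,6]
R7: Y=0.001000+0.000j on G[3,8]
R8: Y=0.1560+0.000j on G[2,1]
C2: Y=0.000+0.1415j on G[6,1]
R9: Y=0.0001761+0.000j on G[3,0]
I1: z[0]−=0.102, z[5]+=0.102
R10: Y=0.1078+0.000j on G[7,2]
C3: Y=0.000+0.003920j on G[8,6]
I2: z[0]−=0.156, z[3]+=0.156
V1: row V7−V2=13.9, i_V1 at 7,2
V2: row V3−V5=1.61, i_V2 at 3,5
solve → V1=81.76+1.297j, V2=83.31+1.606j, V3=-59.83-25.19j, V4=83.31+1.606j, V5=-61.44-25.19j, V6=80.99+2.766j, V7=97.21+1.606j, V8=77.63+2.412j
aux → i_V1=-7.882+35.83j, i_V2=6.523-35.79j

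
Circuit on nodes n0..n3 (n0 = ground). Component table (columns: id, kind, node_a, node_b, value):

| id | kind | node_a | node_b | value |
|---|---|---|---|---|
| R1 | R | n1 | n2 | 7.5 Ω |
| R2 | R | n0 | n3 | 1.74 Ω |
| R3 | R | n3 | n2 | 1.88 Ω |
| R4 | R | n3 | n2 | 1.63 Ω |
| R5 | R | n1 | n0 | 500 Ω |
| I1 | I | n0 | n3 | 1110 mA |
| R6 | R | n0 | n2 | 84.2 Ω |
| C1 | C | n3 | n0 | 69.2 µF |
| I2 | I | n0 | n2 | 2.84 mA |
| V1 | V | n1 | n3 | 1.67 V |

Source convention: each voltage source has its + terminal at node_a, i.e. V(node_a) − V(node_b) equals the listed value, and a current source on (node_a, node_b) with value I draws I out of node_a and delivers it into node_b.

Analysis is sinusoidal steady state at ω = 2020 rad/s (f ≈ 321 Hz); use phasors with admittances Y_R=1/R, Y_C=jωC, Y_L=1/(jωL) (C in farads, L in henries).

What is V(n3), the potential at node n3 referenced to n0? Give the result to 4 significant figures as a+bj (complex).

1.781-0.4231j V

Element admittances at ω=2020 rad/s:
  Y(R1) = 0.1333+0.000j S between n1,n2
  Y(R2) = 0.5747+0.000j S between n0,n3
  Y(R3) = 0.5319+0.000j S between n3,n2
  Y(R4) = 0.6135+0.000j S between n3,n2
  Y(R5) = 0.002000+0.000j S between n1,n0
  I1: injects 1.11 A into n3 (from n0)
  Y(R6) = 0.01188+0.000j S between n0,n2
  Y(C1) = 0.000+0.1398j S between n3,n0
  I2: injects 0.00284 A into n2 (from n0)
  V1: constraint V(n1)−V(n3) = 1.67
Assemble and solve the 4×4 MNA system:
  V(n1)=3.451-0.4231j  V(n2)=1.940-0.4192j  V(n3)=1.781-0.4231j
  i(V1)=-0.2085+0.001365j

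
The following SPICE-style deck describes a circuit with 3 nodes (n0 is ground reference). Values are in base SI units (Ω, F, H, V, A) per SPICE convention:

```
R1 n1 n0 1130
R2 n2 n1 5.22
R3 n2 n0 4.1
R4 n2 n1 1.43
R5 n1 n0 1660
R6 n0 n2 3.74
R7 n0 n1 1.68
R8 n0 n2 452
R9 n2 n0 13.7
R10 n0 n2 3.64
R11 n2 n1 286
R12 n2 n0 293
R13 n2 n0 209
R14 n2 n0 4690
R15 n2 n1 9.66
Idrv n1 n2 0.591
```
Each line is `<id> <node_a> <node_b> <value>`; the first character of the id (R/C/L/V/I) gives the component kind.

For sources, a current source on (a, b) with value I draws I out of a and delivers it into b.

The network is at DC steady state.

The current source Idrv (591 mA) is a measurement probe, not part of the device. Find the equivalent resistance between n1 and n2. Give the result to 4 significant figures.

Element admittances at DC:
  Y(R1) = 0.0008850 S between n1,n0
  Y(R2) = 0.1916 S between n2,n1
  Y(R3) = 0.2439 S between n2,n0
  Y(R4) = 0.6993 S between n2,n1
  Y(R5) = 0.0006024 S between n1,n0
  Y(R6) = 0.2674 S between n0,n2
  Y(R7) = 0.5952 S between n0,n1
  Y(R8) = 0.002212 S between n0,n2
  Y(R9) = 0.07299 S between n2,n0
  Y(R10) = 0.2747 S between n0,n2
  Y(R11) = 0.003497 S between n2,n1
  Y(R12) = 0.003413 S between n2,n0
  Y(R13) = 0.004785 S between n2,n0
  Y(R14) = 0.0002132 S between n2,n0
  Y(R15) = 0.1035 S between n2,n1
  Idrv: injects 0.591 A into n2 (from n1)
Assemble and solve the 2×2 MNA system:
  V(n1)=-0.2593  V(n2)=0.1779

R_eq = 0.7398 Ω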